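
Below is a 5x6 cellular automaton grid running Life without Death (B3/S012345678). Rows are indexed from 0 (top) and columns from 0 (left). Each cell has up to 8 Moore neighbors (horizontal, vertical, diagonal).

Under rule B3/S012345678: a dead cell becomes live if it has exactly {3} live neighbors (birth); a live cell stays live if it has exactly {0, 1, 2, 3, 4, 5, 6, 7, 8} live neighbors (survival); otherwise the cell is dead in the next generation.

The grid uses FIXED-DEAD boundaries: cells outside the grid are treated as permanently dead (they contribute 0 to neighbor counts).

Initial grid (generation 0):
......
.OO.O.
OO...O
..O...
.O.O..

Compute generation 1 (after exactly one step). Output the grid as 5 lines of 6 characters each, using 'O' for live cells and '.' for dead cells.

Simulating step by step:
Generation 0 (given above): 9 live cells
Generation 1: 13 live cells
(generation 1 grid is the final answer)

Answer: ......
OOO.O.
OO.O.O
O.O...
.OOO..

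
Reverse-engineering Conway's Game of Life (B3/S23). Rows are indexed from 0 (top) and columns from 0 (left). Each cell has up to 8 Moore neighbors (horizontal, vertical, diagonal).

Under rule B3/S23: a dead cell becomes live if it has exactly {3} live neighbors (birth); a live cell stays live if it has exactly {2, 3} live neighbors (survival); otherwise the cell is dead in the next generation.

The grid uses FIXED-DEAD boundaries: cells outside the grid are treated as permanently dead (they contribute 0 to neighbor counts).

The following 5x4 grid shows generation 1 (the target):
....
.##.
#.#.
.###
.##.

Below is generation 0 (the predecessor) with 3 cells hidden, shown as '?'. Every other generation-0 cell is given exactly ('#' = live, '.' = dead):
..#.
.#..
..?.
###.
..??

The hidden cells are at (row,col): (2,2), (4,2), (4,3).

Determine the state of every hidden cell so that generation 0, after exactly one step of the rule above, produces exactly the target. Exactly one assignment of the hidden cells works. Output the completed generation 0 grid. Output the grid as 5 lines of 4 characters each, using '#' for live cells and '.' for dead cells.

Hidden generation-0 cells (in order): (2,2), (4,2), (4,3).
A hidden cell only influences target cells in its own 3x3 neighborhood. Try each of the 2^3 = 8 assignments, step the completed generation 0 forward once under B3/S23, and compare with the target:
  (2,2)=. (4,2)=. (4,3)=. -> step gives (1,1)='.' but target has '#' -> reject
  (2,2)=. (4,2)=. (4,3)=# -> step gives (1,1)='.' but target has '#' -> reject
  (2,2)=. (4,2)=# (4,3)=. -> step gives (1,1)='.' but target has '#' -> reject
  (2,2)=. (4,2)=# (4,3)=# -> step gives (1,1)='.' but target has '#' -> reject
  (2,2)=# (4,2)=. (4,3)=. -> step gives (3,3)='.' but target has '#' -> reject
  (2,2)=# (4,2)=. (4,3)=# -> step reproduces the target at every cell -> ACCEPT
  (2,2)=# (4,2)=# (4,3)=. -> step gives (3,1)='.' but target has '#' -> reject
  (2,2)=# (4,2)=# (4,3)=# -> step gives (3,1)='.' but target has '#' -> reject
Unique solution: (2,2)=live, (4,2)=dead, (4,3)=live.
Check: live-neighbor counts of every cell in the completed generation 0:
1211
1232
3532
1333
2331
Applying B3/S23 to generation 0 with these counts gives:
....
.##.
#.#.
.###
.##.
which matches the target exactly.

Answer: ..#.
.#..
..#.
###.
...#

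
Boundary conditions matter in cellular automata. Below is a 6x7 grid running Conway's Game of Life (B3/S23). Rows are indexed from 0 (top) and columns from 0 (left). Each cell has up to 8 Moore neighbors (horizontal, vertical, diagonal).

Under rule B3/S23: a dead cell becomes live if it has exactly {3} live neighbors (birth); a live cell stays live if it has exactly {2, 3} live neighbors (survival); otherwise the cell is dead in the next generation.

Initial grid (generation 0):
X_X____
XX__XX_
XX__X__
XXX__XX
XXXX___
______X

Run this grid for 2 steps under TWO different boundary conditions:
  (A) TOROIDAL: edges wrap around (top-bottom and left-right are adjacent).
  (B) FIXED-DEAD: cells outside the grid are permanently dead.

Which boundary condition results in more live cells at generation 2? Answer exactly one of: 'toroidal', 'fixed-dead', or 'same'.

Under TOROIDAL boundary, generation 2:
__X__X_
__X__XX
__X____
_____X_
___X_XX
_____XX
Population = 12

Under FIXED-DEAD boundary, generation 2:
___XX__
__X__X_
__X___X
_______
_XXX_XX
_XX____
Population = 13

Comparison: toroidal=12, fixed-dead=13 -> fixed-dead

Answer: fixed-dead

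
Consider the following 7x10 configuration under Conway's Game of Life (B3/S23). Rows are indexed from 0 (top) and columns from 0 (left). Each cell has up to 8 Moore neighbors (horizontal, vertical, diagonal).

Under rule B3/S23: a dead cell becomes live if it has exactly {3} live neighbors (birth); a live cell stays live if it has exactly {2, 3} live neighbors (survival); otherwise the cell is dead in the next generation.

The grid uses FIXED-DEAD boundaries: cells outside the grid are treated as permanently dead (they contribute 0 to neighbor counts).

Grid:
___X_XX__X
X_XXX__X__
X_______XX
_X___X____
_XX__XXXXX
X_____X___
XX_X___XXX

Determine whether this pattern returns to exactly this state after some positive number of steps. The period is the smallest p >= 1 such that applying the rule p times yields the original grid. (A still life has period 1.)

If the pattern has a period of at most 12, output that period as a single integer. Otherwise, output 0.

Simulating and comparing each generation to the original:
Gen 0 (original, given above): 29 live cells
Gen 1: 33 live cells, differs from original
Gen 2: 17 live cells, differs from original
Gen 3: 14 live cells, differs from original
Gen 4: 14 live cells, differs from original
Gen 5: 18 live cells, differs from original
Gen 6: 20 live cells, differs from original
Gen 7: 29 live cells, differs from original
Gen 8: 16 live cells, differs from original
Gen 9: 15 live cells, differs from original
Gen 10: 11 live cells, differs from original
Gen 11: 11 live cells, differs from original
Gen 12: 11 live cells, differs from original
No period found within 12 steps.

Answer: 0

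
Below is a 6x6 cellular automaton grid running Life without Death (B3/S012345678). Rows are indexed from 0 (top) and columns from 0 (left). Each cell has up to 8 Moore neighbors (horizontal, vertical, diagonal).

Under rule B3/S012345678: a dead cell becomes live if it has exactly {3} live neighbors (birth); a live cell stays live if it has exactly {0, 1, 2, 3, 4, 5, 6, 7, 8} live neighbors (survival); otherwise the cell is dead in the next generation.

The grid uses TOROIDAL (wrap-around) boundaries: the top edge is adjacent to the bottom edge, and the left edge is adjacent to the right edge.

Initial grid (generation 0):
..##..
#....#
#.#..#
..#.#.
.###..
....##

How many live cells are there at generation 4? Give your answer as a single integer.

Answer: 24

Derivation:
Simulating step by step:
Generation 0 (given above): 14 live cells
Generation 1: 24 live cells
#.##..
#.####
#.####
#.#.##
.###.#
.#..##
Generation 2: 24 live cells
#.##..
#.####
#.####
#.#.##
.###.#
.#..##
Generation 3: 24 live cells
#.##..
#.####
#.####
#.#.##
.###.#
.#..##
Generation 4: 24 live cells
#.##..
#.####
#.####
#.#.##
.###.#
.#..##
Population at generation 4: 24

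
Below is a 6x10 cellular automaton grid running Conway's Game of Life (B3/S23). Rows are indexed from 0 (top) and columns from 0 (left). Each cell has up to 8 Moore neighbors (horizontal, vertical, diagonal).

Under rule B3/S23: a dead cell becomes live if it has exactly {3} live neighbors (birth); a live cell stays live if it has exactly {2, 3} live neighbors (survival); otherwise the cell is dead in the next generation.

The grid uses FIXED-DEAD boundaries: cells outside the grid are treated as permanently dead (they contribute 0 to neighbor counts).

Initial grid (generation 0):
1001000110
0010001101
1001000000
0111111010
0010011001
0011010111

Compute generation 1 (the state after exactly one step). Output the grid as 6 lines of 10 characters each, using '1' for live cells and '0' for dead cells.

Answer: 0000001110
0111001100
0000000010
0100001100
0000000001
0011110111

Derivation:
Simulating step by step:
Generation 0 (given above): 27 live cells
Generation 1: 20 live cells
(generation 1 grid is the final answer)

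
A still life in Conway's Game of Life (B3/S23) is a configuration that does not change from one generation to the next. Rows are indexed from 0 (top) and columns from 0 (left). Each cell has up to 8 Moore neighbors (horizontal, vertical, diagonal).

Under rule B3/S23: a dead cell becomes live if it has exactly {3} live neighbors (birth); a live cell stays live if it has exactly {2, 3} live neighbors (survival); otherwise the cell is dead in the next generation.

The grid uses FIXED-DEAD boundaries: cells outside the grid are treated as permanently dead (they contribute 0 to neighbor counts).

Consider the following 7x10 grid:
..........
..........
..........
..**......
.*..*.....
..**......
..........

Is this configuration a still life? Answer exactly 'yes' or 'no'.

Compute generation 1 and compare to generation 0 (given above):
Generation 1:
..........
..........
..........
..**......
.*..*.....
..**......
..........
The grids are IDENTICAL -> still life.

Answer: yes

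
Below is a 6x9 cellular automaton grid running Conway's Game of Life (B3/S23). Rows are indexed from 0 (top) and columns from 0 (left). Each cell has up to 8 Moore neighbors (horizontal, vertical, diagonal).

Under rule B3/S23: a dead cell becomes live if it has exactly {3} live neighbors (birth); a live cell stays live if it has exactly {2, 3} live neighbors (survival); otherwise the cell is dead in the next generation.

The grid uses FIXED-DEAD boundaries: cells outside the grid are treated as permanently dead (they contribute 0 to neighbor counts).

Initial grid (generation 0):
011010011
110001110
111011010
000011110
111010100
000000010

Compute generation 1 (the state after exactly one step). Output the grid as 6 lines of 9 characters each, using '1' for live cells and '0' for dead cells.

Simulating step by step:
Generation 0 (given above): 26 live cells
Generation 1: 15 live cells
(generation 1 grid is the final answer)

Answer: 111001011
000000000
101100001
000000010
010110000
010000000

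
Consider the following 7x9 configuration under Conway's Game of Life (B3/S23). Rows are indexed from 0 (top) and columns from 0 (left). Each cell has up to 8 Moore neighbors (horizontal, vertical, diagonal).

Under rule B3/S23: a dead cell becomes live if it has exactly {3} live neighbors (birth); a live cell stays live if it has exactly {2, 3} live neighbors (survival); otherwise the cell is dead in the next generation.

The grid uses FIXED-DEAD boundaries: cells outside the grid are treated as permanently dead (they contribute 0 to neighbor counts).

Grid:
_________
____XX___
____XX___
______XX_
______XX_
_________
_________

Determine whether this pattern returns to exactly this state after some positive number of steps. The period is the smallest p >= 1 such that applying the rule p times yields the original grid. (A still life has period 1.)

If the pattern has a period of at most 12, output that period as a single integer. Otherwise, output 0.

Answer: 2

Derivation:
Simulating and comparing each generation to the original:
Gen 0 (original, given above): 8 live cells
Gen 1: 6 live cells, differs from original
Gen 2: 8 live cells, MATCHES original -> period = 2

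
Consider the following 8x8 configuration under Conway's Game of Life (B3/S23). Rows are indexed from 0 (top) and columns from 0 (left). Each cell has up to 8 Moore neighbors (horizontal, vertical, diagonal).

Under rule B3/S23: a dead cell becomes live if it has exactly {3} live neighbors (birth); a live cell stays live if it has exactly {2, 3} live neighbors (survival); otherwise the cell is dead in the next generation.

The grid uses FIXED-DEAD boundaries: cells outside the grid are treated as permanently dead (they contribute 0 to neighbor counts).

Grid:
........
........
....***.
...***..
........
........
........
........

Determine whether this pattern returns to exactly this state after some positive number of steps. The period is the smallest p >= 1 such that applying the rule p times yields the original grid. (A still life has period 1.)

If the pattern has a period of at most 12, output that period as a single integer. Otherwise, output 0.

Answer: 2

Derivation:
Simulating and comparing each generation to the original:
Gen 0 (original, given above): 6 live cells
Gen 1: 6 live cells, differs from original
Gen 2: 6 live cells, MATCHES original -> period = 2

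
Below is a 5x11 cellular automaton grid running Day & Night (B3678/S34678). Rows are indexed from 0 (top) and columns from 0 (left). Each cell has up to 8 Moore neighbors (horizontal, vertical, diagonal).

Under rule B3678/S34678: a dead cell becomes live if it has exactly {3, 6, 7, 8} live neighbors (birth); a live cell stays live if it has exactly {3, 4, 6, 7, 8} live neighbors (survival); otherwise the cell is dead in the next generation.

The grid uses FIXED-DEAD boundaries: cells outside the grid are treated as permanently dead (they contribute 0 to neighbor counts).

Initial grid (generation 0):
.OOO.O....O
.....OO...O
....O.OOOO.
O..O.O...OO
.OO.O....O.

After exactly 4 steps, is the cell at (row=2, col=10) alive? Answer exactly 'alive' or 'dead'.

Simulating step by step:
Generation 0 (given above): 22 live cells
Generation 1: 22 live cells
....O.O....
..OO.OO.O..
....O.OOOO.
.OOO.OOO.OO
...O......O
Generation 2: 24 live cells
...O...O...
...O..OOOO.
.O..OOOO.OO
..OO.OOO.OO
....O.O..O.
Generation 3: 21 live cells
......OO...
..O......OO
....O.OOO.O
...O.OOO.OO
...O..OOO.O
Generation 4: 18 live cells
...........
.....O...O.
...O..OOOOO
.....OOOO.O
....OOOOO..

Cell (2,10) at generation 4: 1 -> alive

Answer: alive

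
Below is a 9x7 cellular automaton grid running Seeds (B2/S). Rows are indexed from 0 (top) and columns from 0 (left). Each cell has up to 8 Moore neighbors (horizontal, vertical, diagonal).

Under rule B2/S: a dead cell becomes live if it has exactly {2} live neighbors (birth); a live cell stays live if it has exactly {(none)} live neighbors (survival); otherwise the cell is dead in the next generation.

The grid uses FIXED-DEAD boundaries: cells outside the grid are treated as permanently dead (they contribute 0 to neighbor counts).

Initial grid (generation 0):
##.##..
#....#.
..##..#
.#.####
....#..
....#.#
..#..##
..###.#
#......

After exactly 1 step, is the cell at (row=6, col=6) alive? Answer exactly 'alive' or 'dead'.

Answer: dead

Derivation:
Simulating step by step:
Generation 0 (given above): 25 live cells
Generation 1: 10 live cells
..#..#.
......#
#......
.......
..#....
.......
.#.....
.......
.##.##.

Cell (6,6) at generation 1: 0 -> dead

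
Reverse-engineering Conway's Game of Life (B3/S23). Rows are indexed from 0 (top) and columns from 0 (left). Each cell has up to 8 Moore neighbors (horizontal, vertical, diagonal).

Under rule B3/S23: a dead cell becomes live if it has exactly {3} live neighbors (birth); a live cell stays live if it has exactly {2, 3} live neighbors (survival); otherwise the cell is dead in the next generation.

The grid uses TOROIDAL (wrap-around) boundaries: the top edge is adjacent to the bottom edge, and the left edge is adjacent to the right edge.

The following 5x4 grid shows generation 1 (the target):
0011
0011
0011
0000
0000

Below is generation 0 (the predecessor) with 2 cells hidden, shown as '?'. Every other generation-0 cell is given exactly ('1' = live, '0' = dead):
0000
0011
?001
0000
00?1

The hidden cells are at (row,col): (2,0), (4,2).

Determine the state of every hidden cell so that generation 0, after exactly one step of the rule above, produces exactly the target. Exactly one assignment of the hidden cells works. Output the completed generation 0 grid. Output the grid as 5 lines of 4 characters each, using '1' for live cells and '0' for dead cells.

Hidden generation-0 cells (in order): (2,0), (4,2).
A hidden cell only influences target cells in its own 3x3 neighborhood. Try each of the 2^2 = 4 assignments, step the completed generation 0 forward once under B3/S23, and compare with the target:
  (2,0)=0 (4,2)=0 -> step reproduces the target at every cell -> ACCEPT
  (2,0)=0 (4,2)=1 -> step gives (0,2)='0' but target has '1' -> reject
  (2,0)=1 (4,2)=0 -> step gives (1,0)='1' but target has '0' -> reject
  (2,0)=1 (4,2)=1 -> step gives (0,2)='0' but target has '1' -> reject
Unique solution: (2,0)=dead, (4,2)=dead.
Check: live-neighbor counts of every cell in the completed generation 0:
2133
2122
2132
2022
1010
Applying B3/S23 to generation 0 with these counts gives:
0011
0011
0011
0000
0000
which matches the target exactly.

Answer: 0000
0011
0001
0000
0001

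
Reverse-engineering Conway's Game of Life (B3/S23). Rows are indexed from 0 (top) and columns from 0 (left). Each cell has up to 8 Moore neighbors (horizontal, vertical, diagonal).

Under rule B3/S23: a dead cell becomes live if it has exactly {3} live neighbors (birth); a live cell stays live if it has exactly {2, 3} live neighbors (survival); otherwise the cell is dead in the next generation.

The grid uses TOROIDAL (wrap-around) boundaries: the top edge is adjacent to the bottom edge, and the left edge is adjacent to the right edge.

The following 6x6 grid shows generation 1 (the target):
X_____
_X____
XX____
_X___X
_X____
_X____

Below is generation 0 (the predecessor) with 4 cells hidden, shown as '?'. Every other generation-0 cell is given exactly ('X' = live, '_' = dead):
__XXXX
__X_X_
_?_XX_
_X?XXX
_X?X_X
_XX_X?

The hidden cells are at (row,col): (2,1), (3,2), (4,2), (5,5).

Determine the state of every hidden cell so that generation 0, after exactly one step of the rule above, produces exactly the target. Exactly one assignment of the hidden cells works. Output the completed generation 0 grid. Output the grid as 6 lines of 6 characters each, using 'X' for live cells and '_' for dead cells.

Answer: __XXXX
__X_X_
_X_XX_
_X_XXX
_X_X_X
_XX_XX

Derivation:
Hidden generation-0 cells (in order): (2,1), (3,2), (4,2), (5,5).
A hidden cell only influences target cells in its own 3x3 neighborhood. Try each of the 2^4 = 16 assignments, step the completed generation 0 forward once under B3/S23, and compare with the target:
  (2,1)=_ (3,2)=_ (4,2)=_ (5,5)=_ -> step gives (0,0)='_' but target has 'X' -> reject
  (2,1)=_ (3,2)=_ (4,2)=_ (5,5)=X -> step gives (1,1)='_' but target has 'X' -> reject
  (2,1)=_ (3,2)=_ (4,2)=X (5,5)=_ -> step gives (0,0)='_' but target has 'X' -> reject
  (2,1)=_ (3,2)=_ (4,2)=X (5,5)=X -> step gives (1,1)='_' but target has 'X' -> reject
  (2,1)=_ (3,2)=X (4,2)=_ (5,5)=_ -> step gives (0,0)='_' but target has 'X' -> reject
  (2,1)=_ (3,2)=X (4,2)=_ (5,5)=X -> step gives (1,1)='_' but target has 'X' -> reject
  (2,1)=_ (3,2)=X (4,2)=X (5,5)=_ -> step gives (0,0)='_' but target has 'X' -> reject
  (2,1)=_ (3,2)=X (4,2)=X (5,5)=X -> step gives (1,1)='_' but target has 'X' -> reject
  (2,1)=X (3,2)=_ (4,2)=_ (5,5)=_ -> step gives (0,0)='_' but target has 'X' -> reject
  (2,1)=X (3,2)=_ (4,2)=_ (5,5)=X -> step reproduces the target at every cell -> ACCEPT
  (2,1)=X (3,2)=_ (4,2)=X (5,5)=_ -> step gives (0,0)='_' but target has 'X' -> reject
  (2,1)=X (3,2)=_ (4,2)=X (5,5)=X -> step gives (4,1)='_' but target has 'X' -> reject
  (2,1)=X (3,2)=X (4,2)=_ (5,5)=_ -> step gives (0,0)='_' but target has 'X' -> reject
  (2,1)=X (3,2)=X (4,2)=_ (5,5)=X -> step gives (4,1)='_' but target has 'X' -> reject
  (2,1)=X (3,2)=X (4,2)=X (5,5)=_ -> step gives (0,0)='_' but target has 'X' -> reject
  (2,1)=X (3,2)=X (4,2)=X (5,5)=X -> step gives (3,1)='_' but target has 'X' -> reject
Unique solution: (2,1)=live, (3,2)=dead, (4,2)=dead, (5,5)=live.
Check: live-neighbor counts of every cell in the completed generation 0:
344654
234754
325554
526463
636474
535664
Applying B3/S23 to generation 0 with these counts gives:
X_____
_X____
XX____
_X___X
_X____
_X____
which matches the target exactly.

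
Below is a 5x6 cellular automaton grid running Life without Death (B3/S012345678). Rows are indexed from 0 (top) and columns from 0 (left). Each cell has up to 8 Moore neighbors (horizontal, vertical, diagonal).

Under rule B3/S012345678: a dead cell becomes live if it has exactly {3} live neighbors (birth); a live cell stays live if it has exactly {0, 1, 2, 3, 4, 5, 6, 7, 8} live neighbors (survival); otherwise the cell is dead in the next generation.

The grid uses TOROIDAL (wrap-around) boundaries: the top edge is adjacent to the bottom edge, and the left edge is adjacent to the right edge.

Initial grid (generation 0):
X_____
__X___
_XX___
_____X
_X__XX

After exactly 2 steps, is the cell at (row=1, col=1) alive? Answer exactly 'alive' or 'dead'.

Answer: dead

Derivation:
Simulating step by step:
Generation 0 (given above): 8 live cells
Generation 1: 13 live cells
XX___X
__X___
_XX___
_XX_XX
_X__XX
Generation 2: 17 live cells
XXX_XX
__X___
XXX___
_XX_XX
_X_XXX

Cell (1,1) at generation 2: 0 -> dead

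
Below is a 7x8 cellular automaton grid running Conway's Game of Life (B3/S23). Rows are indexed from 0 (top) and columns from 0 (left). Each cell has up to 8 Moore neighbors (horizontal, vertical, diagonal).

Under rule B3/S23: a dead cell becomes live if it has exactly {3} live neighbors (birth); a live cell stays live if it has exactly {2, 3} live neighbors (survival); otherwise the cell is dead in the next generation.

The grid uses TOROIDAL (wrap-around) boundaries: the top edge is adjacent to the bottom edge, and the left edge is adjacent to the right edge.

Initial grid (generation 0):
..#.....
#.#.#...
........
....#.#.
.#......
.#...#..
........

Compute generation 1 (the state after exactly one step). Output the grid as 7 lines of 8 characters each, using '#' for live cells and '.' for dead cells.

Simulating step by step:
Generation 0 (given above): 9 live cells
Generation 1: 7 live cells
(generation 1 grid is the final answer)

Answer: .#.#....
.#.#....
...#.#..
........
.....#..
........
........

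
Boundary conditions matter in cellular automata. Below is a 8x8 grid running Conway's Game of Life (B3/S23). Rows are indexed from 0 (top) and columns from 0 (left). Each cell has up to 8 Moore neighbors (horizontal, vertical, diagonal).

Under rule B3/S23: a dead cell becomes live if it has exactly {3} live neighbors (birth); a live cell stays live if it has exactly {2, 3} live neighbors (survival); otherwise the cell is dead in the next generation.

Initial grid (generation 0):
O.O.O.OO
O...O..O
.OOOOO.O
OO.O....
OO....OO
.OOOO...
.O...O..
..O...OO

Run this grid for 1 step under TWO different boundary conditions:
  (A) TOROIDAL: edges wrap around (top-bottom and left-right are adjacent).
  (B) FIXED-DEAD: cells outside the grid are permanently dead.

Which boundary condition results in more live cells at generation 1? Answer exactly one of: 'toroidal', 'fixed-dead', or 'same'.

Under TOROIDAL boundary, generation 1:
........
........
.....OOO
...O.O..
....O..O
...OOOOO
OO..OOO.
..OO....
Population = 19

Under FIXED-DEAD boundary, generation 1:
.O.O.OOO
O......O
.....OO.
...O.O.O
....O...
...OOOO.
.O..OOO.
......O.
Population = 22

Comparison: toroidal=19, fixed-dead=22 -> fixed-dead

Answer: fixed-dead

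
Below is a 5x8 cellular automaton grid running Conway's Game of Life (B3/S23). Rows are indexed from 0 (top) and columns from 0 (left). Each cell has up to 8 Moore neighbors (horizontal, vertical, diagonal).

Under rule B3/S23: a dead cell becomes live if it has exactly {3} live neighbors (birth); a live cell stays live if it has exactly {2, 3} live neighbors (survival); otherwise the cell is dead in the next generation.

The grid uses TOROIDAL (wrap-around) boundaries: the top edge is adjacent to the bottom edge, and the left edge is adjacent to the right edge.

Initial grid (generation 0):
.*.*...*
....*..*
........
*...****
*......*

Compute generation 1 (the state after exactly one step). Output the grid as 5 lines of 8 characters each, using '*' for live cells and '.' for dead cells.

Answer: ......**
*.......
*...*...
*....**.
.*..**..

Derivation:
Simulating step by step:
Generation 0 (given above): 12 live cells
Generation 1: 11 live cells
(generation 1 grid is the final answer)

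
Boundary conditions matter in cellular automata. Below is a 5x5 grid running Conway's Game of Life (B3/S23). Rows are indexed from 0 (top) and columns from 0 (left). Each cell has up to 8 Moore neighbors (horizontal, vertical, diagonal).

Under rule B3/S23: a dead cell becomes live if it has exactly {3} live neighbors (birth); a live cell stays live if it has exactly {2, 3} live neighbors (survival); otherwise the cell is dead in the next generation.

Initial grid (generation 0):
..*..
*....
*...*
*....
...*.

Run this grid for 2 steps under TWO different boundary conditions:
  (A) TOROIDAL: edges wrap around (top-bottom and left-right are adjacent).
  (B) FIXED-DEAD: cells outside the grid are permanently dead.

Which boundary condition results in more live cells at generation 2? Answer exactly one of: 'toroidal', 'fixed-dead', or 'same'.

Under TOROIDAL boundary, generation 2:
*....
.*..*
.....
**..*
.....
Population = 6

Under FIXED-DEAD boundary, generation 2:
.....
**...
**...
.....
.....
Population = 4

Comparison: toroidal=6, fixed-dead=4 -> toroidal

Answer: toroidal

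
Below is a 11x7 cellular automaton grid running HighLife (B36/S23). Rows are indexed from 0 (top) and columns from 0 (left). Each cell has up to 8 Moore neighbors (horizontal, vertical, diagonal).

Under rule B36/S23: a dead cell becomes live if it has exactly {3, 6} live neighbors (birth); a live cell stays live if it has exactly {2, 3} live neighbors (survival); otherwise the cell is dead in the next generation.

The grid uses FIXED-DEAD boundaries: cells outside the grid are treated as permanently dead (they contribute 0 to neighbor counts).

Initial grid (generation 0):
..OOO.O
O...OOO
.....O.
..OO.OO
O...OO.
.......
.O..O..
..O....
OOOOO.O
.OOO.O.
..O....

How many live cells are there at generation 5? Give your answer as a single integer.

Answer: 25

Derivation:
Simulating step by step:
Generation 0 (given above): 30 live cells
Generation 1: 24 live cells
...OO.O
......O
...O...
...O..O
...OOOO
....OO.
.......
O...OO.
O...OO.
O....O.
.OOO...
Generation 2: 22 live cells
.....O.
...OOO.
.......
..OO..O
...O..O
...O..O
.......
....OO.
OO....O
O.OO.O.
.OO....
Generation 3: 25 live cells
.....O.
....OO.
..O..O.
..OO...
...OOOO
.......
....OO.
.....O.
OOOO..O
OO.O...
.OOO...
Generation 4: 29 live cells
....OO.
....OOO
..O..O.
..O...O
..OOOO.
...O..O
....OO.
.OOO.OO
O..OO..
....O..
OO.O...
Generation 5: 25 live cells
....O.O
...O..O
...OO..
.OO...O
..O.OOO
..O.O.O
.......
.OO.O.O
.O.....
OOO.O..
.......
Population at generation 5: 25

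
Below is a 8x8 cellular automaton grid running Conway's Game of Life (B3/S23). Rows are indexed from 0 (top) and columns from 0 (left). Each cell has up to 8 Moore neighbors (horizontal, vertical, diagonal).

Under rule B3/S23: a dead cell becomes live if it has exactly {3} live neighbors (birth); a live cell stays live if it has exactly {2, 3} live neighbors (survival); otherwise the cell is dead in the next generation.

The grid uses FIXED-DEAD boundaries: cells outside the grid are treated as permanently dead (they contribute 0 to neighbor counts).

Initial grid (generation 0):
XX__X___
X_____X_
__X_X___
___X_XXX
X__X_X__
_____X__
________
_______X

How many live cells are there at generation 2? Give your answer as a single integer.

Simulating step by step:
Generation 0 (given above): 16 live cells
Generation 1: 14 live cells
XX______
X__X_X__
___XX__X
__XX_XX_
_____X__
____X___
________
________
Generation 2: 13 live cells
XX______
XXXX____
________
__XX_XX_
___X_XX_
________
________
________
Population at generation 2: 13

Answer: 13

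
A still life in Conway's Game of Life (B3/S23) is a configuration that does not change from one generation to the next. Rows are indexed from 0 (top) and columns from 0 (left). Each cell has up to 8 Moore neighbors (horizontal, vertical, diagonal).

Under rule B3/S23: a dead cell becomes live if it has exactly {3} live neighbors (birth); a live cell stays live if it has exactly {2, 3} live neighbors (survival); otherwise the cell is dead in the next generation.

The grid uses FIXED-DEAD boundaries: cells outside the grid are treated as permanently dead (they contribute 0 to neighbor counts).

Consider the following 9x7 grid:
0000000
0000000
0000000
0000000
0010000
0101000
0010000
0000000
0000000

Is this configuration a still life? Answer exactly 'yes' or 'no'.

Compute generation 1 and compare to generation 0 (given above):
Generation 1:
0000000
0000000
0000000
0000000
0010000
0101000
0010000
0000000
0000000
The grids are IDENTICAL -> still life.

Answer: yes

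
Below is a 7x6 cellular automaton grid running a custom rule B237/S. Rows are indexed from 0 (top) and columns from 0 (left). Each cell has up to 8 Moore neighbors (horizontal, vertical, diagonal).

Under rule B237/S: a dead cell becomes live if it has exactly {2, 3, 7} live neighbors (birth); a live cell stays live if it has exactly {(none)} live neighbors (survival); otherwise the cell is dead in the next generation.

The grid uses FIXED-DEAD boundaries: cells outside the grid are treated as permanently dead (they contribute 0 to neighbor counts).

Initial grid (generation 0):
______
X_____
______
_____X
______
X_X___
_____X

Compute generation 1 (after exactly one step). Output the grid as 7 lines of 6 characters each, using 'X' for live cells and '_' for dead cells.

Simulating step by step:
Generation 0 (given above): 5 live cells
Generation 1: 3 live cells
(generation 1 grid is the final answer)

Answer: ______
______
______
______
_X____
_X____
_X____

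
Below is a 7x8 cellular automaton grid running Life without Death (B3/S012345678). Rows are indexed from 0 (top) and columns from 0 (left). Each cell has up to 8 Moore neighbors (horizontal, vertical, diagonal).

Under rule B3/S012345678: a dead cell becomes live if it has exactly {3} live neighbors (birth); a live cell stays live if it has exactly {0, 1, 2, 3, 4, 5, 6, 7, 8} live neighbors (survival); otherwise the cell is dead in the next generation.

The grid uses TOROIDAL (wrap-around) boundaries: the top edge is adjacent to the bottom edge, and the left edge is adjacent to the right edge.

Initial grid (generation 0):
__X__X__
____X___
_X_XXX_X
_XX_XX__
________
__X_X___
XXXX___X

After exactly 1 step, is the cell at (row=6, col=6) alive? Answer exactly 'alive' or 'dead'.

Simulating step by step:
Generation 0 (given above): 19 live cells
Generation 1: 33 live cells
X_X_XX__
__X_X_X_
XX_XXXXX
XXX_XXX_
_XX_XX__
X_X_X___
XXXXX__X

Cell (6,6) at generation 1: 0 -> dead

Answer: dead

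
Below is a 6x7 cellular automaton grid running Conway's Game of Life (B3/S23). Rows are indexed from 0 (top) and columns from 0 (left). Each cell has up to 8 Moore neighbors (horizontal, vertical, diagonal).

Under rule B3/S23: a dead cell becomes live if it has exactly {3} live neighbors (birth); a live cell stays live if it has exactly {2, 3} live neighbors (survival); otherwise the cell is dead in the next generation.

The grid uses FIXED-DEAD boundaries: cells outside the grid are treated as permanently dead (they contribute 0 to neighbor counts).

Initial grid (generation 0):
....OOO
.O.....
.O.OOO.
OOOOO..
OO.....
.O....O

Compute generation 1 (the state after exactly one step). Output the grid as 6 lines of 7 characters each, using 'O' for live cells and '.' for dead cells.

Simulating step by step:
Generation 0 (given above): 17 live cells
Generation 1: 9 live cells
(generation 1 grid is the final answer)

Answer: .....O.
..OO..O
.....O.
.....O.
...O...
OO.....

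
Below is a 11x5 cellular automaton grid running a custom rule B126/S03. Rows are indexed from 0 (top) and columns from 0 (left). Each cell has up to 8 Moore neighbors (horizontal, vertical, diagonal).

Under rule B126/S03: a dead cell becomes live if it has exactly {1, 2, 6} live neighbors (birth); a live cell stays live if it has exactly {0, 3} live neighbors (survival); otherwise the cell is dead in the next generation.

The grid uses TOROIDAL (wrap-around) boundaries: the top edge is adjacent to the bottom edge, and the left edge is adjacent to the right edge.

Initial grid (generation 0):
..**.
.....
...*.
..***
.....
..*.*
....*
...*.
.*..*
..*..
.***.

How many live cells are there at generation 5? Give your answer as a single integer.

Simulating step by step:
Generation 0 (given above): 16 live cells
Generation 1: 26 live cells
*..**
.*..*
**.*.
**.*.
**...
***..
***..
.**..
*....
....*
**..*
Generation 2: 16 live cells
...*.
**...
.....
.....
...*.
...*.
....*
..***
..***
..***
..*..
Generation 3: 26 live cells
*...*
..***
***.*
..***
..*.*
*.*..
**..*
.**..
.....
*...*
***..
Generation 4: 14 live cells
.....
*.*..
.....
.....
..***
.....
.....
.*.**
..***
*.**.
.....
Generation 5: 37 live cells
*****
*****
*****
***.*
**...
***.*
*****
....*
.....
..*..
*****
Population at generation 5: 37

Answer: 37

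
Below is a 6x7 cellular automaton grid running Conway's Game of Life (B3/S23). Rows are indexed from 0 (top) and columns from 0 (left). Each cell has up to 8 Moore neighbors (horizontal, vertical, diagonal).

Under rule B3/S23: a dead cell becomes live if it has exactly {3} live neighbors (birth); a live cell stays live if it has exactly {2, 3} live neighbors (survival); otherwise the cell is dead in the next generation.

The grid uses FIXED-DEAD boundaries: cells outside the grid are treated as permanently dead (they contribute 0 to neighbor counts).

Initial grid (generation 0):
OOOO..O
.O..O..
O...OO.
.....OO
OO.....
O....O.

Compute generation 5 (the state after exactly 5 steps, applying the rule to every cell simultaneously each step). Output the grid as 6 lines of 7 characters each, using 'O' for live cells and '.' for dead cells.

Simulating step by step:
Generation 0 (given above): 16 live cells
Generation 1: 18 live cells
OOOO...
....O..
....O.O
OO..OOO
OO...OO
OO.....
Generation 2: 18 live cells
.OOO...
.OO.OO.
...OO.O
OO..O..
..O.O.O
OO.....
Generation 3: 13 live cells
.O.OO..
.O...O.
O......
.OO.O..
..OO.O.
.O.....
Generation 4: 14 live cells
..O.O..
OOO.O..
O.O....
.OO.O..
...OO..
..O....
Generation 5: 10 live cells
(generation 5 grid is the final answer)

Answer: ..O....
O.O....
O......
.OO.O..
.O..O..
...O...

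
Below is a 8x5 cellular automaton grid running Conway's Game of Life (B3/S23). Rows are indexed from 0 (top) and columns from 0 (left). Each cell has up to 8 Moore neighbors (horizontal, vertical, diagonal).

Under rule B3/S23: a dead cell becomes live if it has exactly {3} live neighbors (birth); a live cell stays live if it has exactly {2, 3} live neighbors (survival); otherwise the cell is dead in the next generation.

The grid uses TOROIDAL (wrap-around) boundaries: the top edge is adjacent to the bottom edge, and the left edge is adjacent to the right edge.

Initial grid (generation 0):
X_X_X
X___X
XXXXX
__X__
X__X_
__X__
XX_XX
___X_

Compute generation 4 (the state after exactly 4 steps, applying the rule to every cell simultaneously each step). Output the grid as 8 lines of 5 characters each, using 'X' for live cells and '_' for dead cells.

Answer: _____
_____
__X__
_X_X_
_____
_____
__X__
__X__

Derivation:
Simulating step by step:
Generation 0 (given above): 19 live cells
Generation 1: 11 live cells
XX___
_____
__X__
_____
_XXX_
__X__
XX_XX
_____
Generation 2: 12 live cells
_____
_X___
_____
_X_X_
_XXX_
_____
XXXXX
__X__
Generation 3: 13 live cells
_____
_____
__X__
_X_X_
_X_X_
_____
XXXXX
X_X_X
Generation 4: 5 live cells
(generation 4 grid is the final answer)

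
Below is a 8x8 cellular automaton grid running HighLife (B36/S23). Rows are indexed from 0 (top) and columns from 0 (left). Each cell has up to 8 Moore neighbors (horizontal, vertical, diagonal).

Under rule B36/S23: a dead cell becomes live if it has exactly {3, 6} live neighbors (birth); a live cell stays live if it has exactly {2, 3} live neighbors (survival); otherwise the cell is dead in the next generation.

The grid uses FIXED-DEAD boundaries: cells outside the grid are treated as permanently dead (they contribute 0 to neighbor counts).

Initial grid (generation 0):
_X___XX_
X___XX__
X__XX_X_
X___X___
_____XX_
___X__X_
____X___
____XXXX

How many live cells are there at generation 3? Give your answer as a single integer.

Simulating step by step:
Generation 0 (given above): 21 live cells
Generation 1: 23 live cells
____XXX_
XX_X____
XX_X____
___XX_X_
____XXX_
____X_X_
___XX__X
____XXX_
Generation 2: 24 live cells
____XX__
XX_X_X__
XX_X____
__XX__X_
______XX
_____XXX
___X_X_X
___XXXX_
Generation 3: 22 live cells
____XX__
XX_X_X__
X_XX____
_XXX__XX
________
____XX__
___XX__X
___X_XX_
Population at generation 3: 22

Answer: 22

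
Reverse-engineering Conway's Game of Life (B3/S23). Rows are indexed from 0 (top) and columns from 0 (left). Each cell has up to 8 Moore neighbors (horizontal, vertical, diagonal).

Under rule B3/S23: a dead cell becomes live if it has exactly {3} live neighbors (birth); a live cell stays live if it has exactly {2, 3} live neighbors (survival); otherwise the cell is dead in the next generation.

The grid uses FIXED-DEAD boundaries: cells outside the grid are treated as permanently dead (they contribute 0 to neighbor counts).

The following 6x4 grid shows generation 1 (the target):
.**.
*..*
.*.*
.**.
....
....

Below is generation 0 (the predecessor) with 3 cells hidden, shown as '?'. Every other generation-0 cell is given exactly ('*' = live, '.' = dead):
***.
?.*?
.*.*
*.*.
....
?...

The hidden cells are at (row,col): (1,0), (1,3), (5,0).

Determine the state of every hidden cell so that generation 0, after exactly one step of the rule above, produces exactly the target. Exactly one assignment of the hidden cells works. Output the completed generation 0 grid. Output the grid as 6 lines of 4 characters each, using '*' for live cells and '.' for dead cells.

Answer: ***.
..*.
.*.*
*.*.
....
....

Derivation:
Hidden generation-0 cells (in order): (1,0), (1,3), (5,0).
A hidden cell only influences target cells in its own 3x3 neighborhood. Try each of the 2^3 = 8 assignments, step the completed generation 0 forward once under B3/S23, and compare with the target:
  (1,0)=. (1,3)=. (5,0)=. -> step reproduces the target at every cell -> ACCEPT
  (1,0)=. (1,3)=. (5,0)=* -> step gives (4,1)='*' but target has '.' -> reject
  (1,0)=. (1,3)=* (5,0)=. -> step gives (0,3)='*' but target has '.' -> reject
  (1,0)=. (1,3)=* (5,0)=* -> step gives (0,3)='*' but target has '.' -> reject
  (1,0)=* (1,3)=. (5,0)=. -> step gives (0,0)='*' but target has '.' -> reject
  (1,0)=* (1,3)=. (5,0)=* -> step gives (0,0)='*' but target has '.' -> reject
  (1,0)=* (1,3)=* (5,0)=. -> step gives (0,0)='*' but target has '.' -> reject
  (1,0)=* (1,3)=* (5,0)=* -> step gives (0,0)='*' but target has '.' -> reject
Unique solution: (1,0)=dead, (1,3)=dead, (5,0)=dead.
Check: live-neighbor counts of every cell in the completed generation 0:
1322
3543
2342
1322
1211
0000
Applying B3/S23 to generation 0 with these counts gives:
.**.
*..*
.*.*
.**.
....
....
which matches the target exactly.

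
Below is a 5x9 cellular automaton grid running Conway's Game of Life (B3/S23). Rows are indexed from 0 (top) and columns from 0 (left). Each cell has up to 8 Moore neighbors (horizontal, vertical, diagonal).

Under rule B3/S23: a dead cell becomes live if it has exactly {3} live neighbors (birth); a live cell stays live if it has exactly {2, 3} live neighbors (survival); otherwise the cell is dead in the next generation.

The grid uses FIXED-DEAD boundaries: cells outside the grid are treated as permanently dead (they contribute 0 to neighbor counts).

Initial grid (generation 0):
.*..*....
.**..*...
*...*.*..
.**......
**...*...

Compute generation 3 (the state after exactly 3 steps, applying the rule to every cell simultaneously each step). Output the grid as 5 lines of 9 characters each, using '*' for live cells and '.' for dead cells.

Simulating step by step:
Generation 0 (given above): 13 live cells
Generation 1: 16 live cells
.**......
******...
*..*.*...
..*..*...
***......
Generation 2: 13 live cells
*...*....
*....*...
*....**..
*.***....
.**......
Generation 3: 16 live cells
(generation 3 grid is the final answer)

Answer: .........
**..***..
*..*.**..
*.****...
.**......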